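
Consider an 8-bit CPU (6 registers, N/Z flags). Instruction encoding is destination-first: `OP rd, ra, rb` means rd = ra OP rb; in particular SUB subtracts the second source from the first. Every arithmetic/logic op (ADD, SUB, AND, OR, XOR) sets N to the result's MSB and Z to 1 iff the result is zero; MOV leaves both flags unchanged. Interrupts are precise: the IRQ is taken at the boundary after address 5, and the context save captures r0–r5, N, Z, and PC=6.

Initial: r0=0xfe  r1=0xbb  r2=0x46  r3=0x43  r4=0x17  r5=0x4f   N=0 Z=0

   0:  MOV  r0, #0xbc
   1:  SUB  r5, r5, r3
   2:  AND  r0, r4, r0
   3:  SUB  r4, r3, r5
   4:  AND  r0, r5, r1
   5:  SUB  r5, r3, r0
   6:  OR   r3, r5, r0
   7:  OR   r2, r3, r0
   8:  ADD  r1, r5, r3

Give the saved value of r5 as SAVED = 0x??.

SAVED = 0x3b

after  0: r0=0xbc r1=0xbb r2=0x46 r3=0x43 r4=0x17 r5=0x4f  N=0 Z=0
after  1: r0=0xbc r1=0xbb r2=0x46 r3=0x43 r4=0x17 r5=0x0c  N=0 Z=0
after  2: r0=0x14 r1=0xbb r2=0x46 r3=0x43 r4=0x17 r5=0x0c  N=0 Z=0
after  3: r0=0x14 r1=0xbb r2=0x46 r3=0x43 r4=0x37 r5=0x0c  N=0 Z=0
after  4: r0=0x08 r1=0xbb r2=0x46 r3=0x43 r4=0x37 r5=0x0c  N=0 Z=0
after  5: r0=0x08 r1=0xbb r2=0x46 r3=0x43 r4=0x37 r5=0x3b  N=0 Z=0
-- IRQ taken; context saved, return-PC = 6 --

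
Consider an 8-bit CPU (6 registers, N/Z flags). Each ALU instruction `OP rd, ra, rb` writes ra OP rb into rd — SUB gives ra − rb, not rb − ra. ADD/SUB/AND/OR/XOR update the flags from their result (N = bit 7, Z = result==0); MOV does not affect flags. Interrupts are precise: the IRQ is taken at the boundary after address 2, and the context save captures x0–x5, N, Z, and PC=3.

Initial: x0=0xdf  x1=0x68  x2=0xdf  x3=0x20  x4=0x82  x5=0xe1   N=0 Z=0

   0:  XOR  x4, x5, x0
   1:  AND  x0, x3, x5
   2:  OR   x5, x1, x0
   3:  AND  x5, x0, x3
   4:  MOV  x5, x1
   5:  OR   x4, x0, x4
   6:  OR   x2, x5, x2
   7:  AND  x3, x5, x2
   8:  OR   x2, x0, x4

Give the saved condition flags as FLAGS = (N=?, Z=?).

after  0: x0=0xdf x1=0x68 x2=0xdf x3=0x20 x4=0x3e x5=0xe1  N=0 Z=0
after  1: x0=0x20 x1=0x68 x2=0xdf x3=0x20 x4=0x3e x5=0xe1  N=0 Z=0
after  2: x0=0x20 x1=0x68 x2=0xdf x3=0x20 x4=0x3e x5=0x68  N=0 Z=0
-- IRQ taken; context saved, return-PC = 3 --

FLAGS = (N=0, Z=0)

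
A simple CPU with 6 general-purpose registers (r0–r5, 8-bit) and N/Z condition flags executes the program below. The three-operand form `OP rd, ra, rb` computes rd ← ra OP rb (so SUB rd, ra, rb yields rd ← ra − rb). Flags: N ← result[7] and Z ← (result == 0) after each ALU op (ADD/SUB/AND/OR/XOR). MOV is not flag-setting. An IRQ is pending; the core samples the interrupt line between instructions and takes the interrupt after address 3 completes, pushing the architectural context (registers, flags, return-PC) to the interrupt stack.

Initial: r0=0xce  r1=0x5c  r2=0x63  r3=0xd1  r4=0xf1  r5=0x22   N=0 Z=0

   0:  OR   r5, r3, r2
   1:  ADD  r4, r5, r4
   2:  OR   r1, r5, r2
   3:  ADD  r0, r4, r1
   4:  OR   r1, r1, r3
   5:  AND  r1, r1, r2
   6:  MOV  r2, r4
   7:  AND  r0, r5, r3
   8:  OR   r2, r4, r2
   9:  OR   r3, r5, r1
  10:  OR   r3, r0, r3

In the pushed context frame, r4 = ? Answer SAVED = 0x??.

after  0: r0=0xce r1=0x5c r2=0x63 r3=0xd1 r4=0xf1 r5=0xf3  N=1 Z=0
after  1: r0=0xce r1=0x5c r2=0x63 r3=0xd1 r4=0xe4 r5=0xf3  N=1 Z=0
after  2: r0=0xce r1=0xf3 r2=0x63 r3=0xd1 r4=0xe4 r5=0xf3  N=1 Z=0
after  3: r0=0xd7 r1=0xf3 r2=0x63 r3=0xd1 r4=0xe4 r5=0xf3  N=1 Z=0
-- IRQ taken; context saved, return-PC = 4 --

SAVED = 0xe4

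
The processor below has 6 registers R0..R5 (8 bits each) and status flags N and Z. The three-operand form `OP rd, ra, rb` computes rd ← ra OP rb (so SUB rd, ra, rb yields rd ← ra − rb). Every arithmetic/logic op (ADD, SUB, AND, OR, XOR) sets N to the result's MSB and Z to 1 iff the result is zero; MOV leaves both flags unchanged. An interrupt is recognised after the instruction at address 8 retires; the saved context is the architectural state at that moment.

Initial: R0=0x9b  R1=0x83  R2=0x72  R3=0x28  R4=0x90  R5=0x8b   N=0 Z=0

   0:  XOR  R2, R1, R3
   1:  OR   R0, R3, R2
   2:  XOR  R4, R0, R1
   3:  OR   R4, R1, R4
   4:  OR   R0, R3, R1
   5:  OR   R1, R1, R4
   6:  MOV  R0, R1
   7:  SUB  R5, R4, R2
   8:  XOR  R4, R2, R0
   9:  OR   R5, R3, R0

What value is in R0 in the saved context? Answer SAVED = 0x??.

SAVED = 0xab

after  0: R0=0x9b R1=0x83 R2=0xab R3=0x28 R4=0x90 R5=0x8b  N=1 Z=0
after  1: R0=0xab R1=0x83 R2=0xab R3=0x28 R4=0x90 R5=0x8b  N=1 Z=0
after  2: R0=0xab R1=0x83 R2=0xab R3=0x28 R4=0x28 R5=0x8b  N=0 Z=0
after  3: R0=0xab R1=0x83 R2=0xab R3=0x28 R4=0xab R5=0x8b  N=1 Z=0
after  4: R0=0xab R1=0x83 R2=0xab R3=0x28 R4=0xab R5=0x8b  N=1 Z=0
after  5: R0=0xab R1=0xab R2=0xab R3=0x28 R4=0xab R5=0x8b  N=1 Z=0
after  6: R0=0xab R1=0xab R2=0xab R3=0x28 R4=0xab R5=0x8b  N=1 Z=0
after  7: R0=0xab R1=0xab R2=0xab R3=0x28 R4=0xab R5=0x00  N=0 Z=1
after  8: R0=0xab R1=0xab R2=0xab R3=0x28 R4=0x00 R5=0x00  N=0 Z=1
-- IRQ taken; context saved, return-PC = 9 --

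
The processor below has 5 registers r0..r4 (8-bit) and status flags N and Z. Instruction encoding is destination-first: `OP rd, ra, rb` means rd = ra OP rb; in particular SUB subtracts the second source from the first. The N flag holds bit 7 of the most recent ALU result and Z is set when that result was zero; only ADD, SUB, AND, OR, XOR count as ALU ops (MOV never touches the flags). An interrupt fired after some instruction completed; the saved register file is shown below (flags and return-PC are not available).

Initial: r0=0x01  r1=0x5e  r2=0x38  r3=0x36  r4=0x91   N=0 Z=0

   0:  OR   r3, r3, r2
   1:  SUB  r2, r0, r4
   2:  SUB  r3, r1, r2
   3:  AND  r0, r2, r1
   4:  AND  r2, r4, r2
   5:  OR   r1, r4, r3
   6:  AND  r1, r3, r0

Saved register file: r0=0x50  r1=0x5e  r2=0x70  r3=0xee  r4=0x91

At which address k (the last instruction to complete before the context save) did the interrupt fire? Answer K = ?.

K = 3

after  0: r0=0x01 r1=0x5e r2=0x38 r3=0x3e r4=0x91  N=0 Z=0
after  1: r0=0x01 r1=0x5e r2=0x70 r3=0x3e r4=0x91  N=0 Z=0
after  2: r0=0x01 r1=0x5e r2=0x70 r3=0xee r4=0x91  N=1 Z=0
after  3: r0=0x50 r1=0x5e r2=0x70 r3=0xee r4=0x91  N=0 Z=0
-- IRQ taken; context saved, return-PC = 4 --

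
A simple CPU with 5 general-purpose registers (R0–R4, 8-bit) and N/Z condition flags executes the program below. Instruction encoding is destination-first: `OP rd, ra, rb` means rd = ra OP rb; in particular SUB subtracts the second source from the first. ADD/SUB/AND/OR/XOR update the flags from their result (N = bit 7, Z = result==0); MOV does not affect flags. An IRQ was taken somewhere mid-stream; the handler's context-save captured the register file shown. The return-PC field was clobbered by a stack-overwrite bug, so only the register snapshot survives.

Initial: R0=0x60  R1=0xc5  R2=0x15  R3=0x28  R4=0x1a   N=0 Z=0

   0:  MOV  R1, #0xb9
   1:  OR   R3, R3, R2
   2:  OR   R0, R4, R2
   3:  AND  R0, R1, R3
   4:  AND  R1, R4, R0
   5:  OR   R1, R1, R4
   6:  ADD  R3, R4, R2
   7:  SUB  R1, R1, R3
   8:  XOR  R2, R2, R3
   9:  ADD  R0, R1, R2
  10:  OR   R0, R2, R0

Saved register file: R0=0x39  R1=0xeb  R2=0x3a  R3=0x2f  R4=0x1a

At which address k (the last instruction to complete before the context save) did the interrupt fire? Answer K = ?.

after  0: R0=0x60 R1=0xb9 R2=0x15 R3=0x28 R4=0x1a  N=0 Z=0
after  1: R0=0x60 R1=0xb9 R2=0x15 R3=0x3d R4=0x1a  N=0 Z=0
after  2: R0=0x1f R1=0xb9 R2=0x15 R3=0x3d R4=0x1a  N=0 Z=0
after  3: R0=0x39 R1=0xb9 R2=0x15 R3=0x3d R4=0x1a  N=0 Z=0
after  4: R0=0x39 R1=0x18 R2=0x15 R3=0x3d R4=0x1a  N=0 Z=0
after  5: R0=0x39 R1=0x1a R2=0x15 R3=0x3d R4=0x1a  N=0 Z=0
after  6: R0=0x39 R1=0x1a R2=0x15 R3=0x2f R4=0x1a  N=0 Z=0
after  7: R0=0x39 R1=0xeb R2=0x15 R3=0x2f R4=0x1a  N=1 Z=0
after  8: R0=0x39 R1=0xeb R2=0x3a R3=0x2f R4=0x1a  N=0 Z=0
-- IRQ taken; context saved, return-PC = 9 --

K = 8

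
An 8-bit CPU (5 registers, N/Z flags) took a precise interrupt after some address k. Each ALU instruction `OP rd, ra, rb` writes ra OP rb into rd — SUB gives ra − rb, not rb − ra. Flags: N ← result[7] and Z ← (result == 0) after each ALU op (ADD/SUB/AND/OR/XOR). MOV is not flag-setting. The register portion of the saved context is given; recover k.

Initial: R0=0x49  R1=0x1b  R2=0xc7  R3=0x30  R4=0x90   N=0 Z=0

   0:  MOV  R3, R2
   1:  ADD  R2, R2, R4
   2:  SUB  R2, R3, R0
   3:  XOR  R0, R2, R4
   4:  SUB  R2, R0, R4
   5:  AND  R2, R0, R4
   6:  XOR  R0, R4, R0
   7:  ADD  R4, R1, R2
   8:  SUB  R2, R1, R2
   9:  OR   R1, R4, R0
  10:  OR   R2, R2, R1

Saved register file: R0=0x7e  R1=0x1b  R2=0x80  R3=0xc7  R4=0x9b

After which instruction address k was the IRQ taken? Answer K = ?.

K = 7

after  0: R0=0x49 R1=0x1b R2=0xc7 R3=0xc7 R4=0x90  N=0 Z=0
after  1: R0=0x49 R1=0x1b R2=0x57 R3=0xc7 R4=0x90  N=0 Z=0
after  2: R0=0x49 R1=0x1b R2=0x7e R3=0xc7 R4=0x90  N=0 Z=0
after  3: R0=0xee R1=0x1b R2=0x7e R3=0xc7 R4=0x90  N=1 Z=0
after  4: R0=0xee R1=0x1b R2=0x5e R3=0xc7 R4=0x90  N=0 Z=0
after  5: R0=0xee R1=0x1b R2=0x80 R3=0xc7 R4=0x90  N=1 Z=0
after  6: R0=0x7e R1=0x1b R2=0x80 R3=0xc7 R4=0x90  N=0 Z=0
after  7: R0=0x7e R1=0x1b R2=0x80 R3=0xc7 R4=0x9b  N=1 Z=0
-- IRQ taken; context saved, return-PC = 8 --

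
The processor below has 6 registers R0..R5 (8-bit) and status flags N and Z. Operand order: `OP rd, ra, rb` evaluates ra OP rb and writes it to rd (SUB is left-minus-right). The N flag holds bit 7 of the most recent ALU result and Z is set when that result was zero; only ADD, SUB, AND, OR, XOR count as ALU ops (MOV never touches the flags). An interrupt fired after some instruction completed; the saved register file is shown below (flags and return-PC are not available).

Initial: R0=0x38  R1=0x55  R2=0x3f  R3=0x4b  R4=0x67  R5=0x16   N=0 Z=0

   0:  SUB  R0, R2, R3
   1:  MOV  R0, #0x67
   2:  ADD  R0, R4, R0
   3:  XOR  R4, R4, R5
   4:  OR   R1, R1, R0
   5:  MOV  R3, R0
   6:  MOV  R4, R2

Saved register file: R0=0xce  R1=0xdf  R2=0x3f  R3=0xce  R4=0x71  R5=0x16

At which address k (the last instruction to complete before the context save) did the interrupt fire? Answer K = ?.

after  0: R0=0xf4 R1=0x55 R2=0x3f R3=0x4b R4=0x67 R5=0x16  N=1 Z=0
after  1: R0=0x67 R1=0x55 R2=0x3f R3=0x4b R4=0x67 R5=0x16  N=1 Z=0
after  2: R0=0xce R1=0x55 R2=0x3f R3=0x4b R4=0x67 R5=0x16  N=1 Z=0
after  3: R0=0xce R1=0x55 R2=0x3f R3=0x4b R4=0x71 R5=0x16  N=0 Z=0
after  4: R0=0xce R1=0xdf R2=0x3f R3=0x4b R4=0x71 R5=0x16  N=1 Z=0
after  5: R0=0xce R1=0xdf R2=0x3f R3=0xce R4=0x71 R5=0x16  N=1 Z=0
-- IRQ taken; context saved, return-PC = 6 --

K = 5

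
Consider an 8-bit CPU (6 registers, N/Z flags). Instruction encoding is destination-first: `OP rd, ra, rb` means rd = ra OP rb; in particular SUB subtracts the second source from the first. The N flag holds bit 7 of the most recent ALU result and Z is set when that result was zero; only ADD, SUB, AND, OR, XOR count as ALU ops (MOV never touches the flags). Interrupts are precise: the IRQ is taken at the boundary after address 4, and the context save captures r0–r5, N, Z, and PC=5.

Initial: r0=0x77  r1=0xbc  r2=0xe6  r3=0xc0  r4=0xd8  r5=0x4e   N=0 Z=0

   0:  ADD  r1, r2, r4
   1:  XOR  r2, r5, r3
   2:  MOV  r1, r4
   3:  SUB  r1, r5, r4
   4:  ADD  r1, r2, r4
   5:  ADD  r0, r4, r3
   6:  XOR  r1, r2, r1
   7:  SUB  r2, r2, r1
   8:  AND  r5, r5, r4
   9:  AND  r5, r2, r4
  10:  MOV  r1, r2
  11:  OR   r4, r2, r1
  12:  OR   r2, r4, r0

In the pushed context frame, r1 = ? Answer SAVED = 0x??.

SAVED = 0x66

after  0: r0=0x77 r1=0xbe r2=0xe6 r3=0xc0 r4=0xd8 r5=0x4e  N=1 Z=0
after  1: r0=0x77 r1=0xbe r2=0x8e r3=0xc0 r4=0xd8 r5=0x4e  N=1 Z=0
after  2: r0=0x77 r1=0xd8 r2=0x8e r3=0xc0 r4=0xd8 r5=0x4e  N=1 Z=0
after  3: r0=0x77 r1=0x76 r2=0x8e r3=0xc0 r4=0xd8 r5=0x4e  N=0 Z=0
after  4: r0=0x77 r1=0x66 r2=0x8e r3=0xc0 r4=0xd8 r5=0x4e  N=0 Z=0
-- IRQ taken; context saved, return-PC = 5 --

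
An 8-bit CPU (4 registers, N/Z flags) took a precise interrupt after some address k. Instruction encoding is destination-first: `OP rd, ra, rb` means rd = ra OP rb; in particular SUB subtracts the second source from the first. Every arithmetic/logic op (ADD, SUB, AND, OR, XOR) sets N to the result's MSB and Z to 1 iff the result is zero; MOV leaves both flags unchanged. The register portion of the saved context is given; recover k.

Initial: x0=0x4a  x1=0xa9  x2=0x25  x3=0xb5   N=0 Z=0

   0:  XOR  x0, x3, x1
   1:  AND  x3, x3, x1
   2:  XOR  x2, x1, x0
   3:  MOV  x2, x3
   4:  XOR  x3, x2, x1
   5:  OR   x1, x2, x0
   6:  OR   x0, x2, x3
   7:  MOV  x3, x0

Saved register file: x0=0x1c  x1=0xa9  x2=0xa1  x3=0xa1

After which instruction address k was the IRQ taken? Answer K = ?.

K = 3

after  0: x0=0x1c x1=0xa9 x2=0x25 x3=0xb5  N=0 Z=0
after  1: x0=0x1c x1=0xa9 x2=0x25 x3=0xa1  N=1 Z=0
after  2: x0=0x1c x1=0xa9 x2=0xb5 x3=0xa1  N=1 Z=0
after  3: x0=0x1c x1=0xa9 x2=0xa1 x3=0xa1  N=1 Z=0
-- IRQ taken; context saved, return-PC = 4 --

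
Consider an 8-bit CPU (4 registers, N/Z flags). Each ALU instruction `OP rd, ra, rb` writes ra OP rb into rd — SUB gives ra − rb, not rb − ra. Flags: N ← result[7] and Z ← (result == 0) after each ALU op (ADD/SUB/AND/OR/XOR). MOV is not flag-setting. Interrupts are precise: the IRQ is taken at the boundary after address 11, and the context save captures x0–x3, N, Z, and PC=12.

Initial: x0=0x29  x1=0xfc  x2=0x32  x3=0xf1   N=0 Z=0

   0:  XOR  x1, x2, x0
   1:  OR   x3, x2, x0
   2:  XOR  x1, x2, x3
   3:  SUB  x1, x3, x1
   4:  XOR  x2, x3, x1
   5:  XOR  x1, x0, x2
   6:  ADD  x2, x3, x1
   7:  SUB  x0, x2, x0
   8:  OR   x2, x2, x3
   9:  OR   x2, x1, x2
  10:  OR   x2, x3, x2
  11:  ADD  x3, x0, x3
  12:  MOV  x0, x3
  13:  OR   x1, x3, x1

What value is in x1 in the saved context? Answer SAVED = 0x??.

after  0: x0=0x29 x1=0x1b x2=0x32 x3=0xf1  N=0 Z=0
after  1: x0=0x29 x1=0x1b x2=0x32 x3=0x3b  N=0 Z=0
after  2: x0=0x29 x1=0x09 x2=0x32 x3=0x3b  N=0 Z=0
after  3: x0=0x29 x1=0x32 x2=0x32 x3=0x3b  N=0 Z=0
after  4: x0=0x29 x1=0x32 x2=0x09 x3=0x3b  N=0 Z=0
after  5: x0=0x29 x1=0x20 x2=0x09 x3=0x3b  N=0 Z=0
after  6: x0=0x29 x1=0x20 x2=0x5b x3=0x3b  N=0 Z=0
after  7: x0=0x32 x1=0x20 x2=0x5b x3=0x3b  N=0 Z=0
after  8: x0=0x32 x1=0x20 x2=0x7b x3=0x3b  N=0 Z=0
after  9: x0=0x32 x1=0x20 x2=0x7b x3=0x3b  N=0 Z=0
after 10: x0=0x32 x1=0x20 x2=0x7b x3=0x3b  N=0 Z=0
after 11: x0=0x32 x1=0x20 x2=0x7b x3=0x6d  N=0 Z=0
-- IRQ taken; context saved, return-PC = 12 --

SAVED = 0x20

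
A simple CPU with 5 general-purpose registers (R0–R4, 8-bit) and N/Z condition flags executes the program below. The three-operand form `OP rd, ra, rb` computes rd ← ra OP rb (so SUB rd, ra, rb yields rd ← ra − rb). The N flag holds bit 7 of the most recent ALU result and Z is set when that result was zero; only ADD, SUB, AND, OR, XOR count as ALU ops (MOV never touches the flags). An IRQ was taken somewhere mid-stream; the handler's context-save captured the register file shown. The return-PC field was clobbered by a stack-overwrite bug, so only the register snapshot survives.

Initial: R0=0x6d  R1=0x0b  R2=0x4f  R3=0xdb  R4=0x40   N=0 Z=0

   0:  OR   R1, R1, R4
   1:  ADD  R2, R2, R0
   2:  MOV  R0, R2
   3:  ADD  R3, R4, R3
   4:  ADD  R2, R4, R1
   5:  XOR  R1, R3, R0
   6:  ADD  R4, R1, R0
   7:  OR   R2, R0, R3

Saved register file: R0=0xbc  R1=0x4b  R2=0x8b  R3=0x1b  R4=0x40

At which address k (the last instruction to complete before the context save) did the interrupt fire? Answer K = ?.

after  0: R0=0x6d R1=0x4b R2=0x4f R3=0xdb R4=0x40  N=0 Z=0
after  1: R0=0x6d R1=0x4b R2=0xbc R3=0xdb R4=0x40  N=1 Z=0
after  2: R0=0xbc R1=0x4b R2=0xbc R3=0xdb R4=0x40  N=1 Z=0
after  3: R0=0xbc R1=0x4b R2=0xbc R3=0x1b R4=0x40  N=0 Z=0
after  4: R0=0xbc R1=0x4b R2=0x8b R3=0x1b R4=0x40  N=1 Z=0
-- IRQ taken; context saved, return-PC = 5 --

K = 4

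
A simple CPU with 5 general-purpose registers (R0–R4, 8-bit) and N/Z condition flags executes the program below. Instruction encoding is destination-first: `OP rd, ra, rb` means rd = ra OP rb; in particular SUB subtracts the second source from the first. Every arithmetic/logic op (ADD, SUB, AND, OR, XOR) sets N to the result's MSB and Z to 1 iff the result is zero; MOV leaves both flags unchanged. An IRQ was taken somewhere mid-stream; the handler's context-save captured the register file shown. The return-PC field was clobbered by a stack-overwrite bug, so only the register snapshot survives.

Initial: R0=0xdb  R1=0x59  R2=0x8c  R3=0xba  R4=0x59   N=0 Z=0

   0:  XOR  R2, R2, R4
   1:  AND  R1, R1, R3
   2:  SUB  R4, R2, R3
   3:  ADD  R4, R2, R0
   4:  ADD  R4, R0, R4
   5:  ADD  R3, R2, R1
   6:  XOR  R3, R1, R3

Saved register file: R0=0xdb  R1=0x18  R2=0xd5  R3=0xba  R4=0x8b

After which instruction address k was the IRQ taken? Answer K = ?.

after  0: R0=0xdb R1=0x59 R2=0xd5 R3=0xba R4=0x59  N=1 Z=0
after  1: R0=0xdb R1=0x18 R2=0xd5 R3=0xba R4=0x59  N=0 Z=0
after  2: R0=0xdb R1=0x18 R2=0xd5 R3=0xba R4=0x1b  N=0 Z=0
after  3: R0=0xdb R1=0x18 R2=0xd5 R3=0xba R4=0xb0  N=1 Z=0
after  4: R0=0xdb R1=0x18 R2=0xd5 R3=0xba R4=0x8b  N=1 Z=0
-- IRQ taken; context saved, return-PC = 5 --

K = 4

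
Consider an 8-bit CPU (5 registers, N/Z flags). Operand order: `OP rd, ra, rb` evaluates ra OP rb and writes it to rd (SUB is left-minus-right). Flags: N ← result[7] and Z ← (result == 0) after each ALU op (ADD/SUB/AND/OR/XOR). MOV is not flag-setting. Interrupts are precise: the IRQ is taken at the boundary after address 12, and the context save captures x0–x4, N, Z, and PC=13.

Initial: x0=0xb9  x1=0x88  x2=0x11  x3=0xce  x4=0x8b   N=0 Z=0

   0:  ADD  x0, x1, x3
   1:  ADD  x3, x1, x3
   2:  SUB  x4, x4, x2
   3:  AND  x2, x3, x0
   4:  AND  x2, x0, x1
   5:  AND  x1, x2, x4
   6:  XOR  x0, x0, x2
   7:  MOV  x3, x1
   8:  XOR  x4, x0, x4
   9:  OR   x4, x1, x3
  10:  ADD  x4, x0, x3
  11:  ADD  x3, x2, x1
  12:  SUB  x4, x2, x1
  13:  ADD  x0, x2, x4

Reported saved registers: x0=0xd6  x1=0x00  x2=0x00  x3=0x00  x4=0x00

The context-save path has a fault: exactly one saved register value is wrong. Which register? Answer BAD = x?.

after  0: x0=0x56 x1=0x88 x2=0x11 x3=0xce x4=0x8b  N=0 Z=0
after  1: x0=0x56 x1=0x88 x2=0x11 x3=0x56 x4=0x8b  N=0 Z=0
after  2: x0=0x56 x1=0x88 x2=0x11 x3=0x56 x4=0x7a  N=0 Z=0
after  3: x0=0x56 x1=0x88 x2=0x56 x3=0x56 x4=0x7a  N=0 Z=0
after  4: x0=0x56 x1=0x88 x2=0x00 x3=0x56 x4=0x7a  N=0 Z=1
after  5: x0=0x56 x1=0x00 x2=0x00 x3=0x56 x4=0x7a  N=0 Z=1
after  6: x0=0x56 x1=0x00 x2=0x00 x3=0x56 x4=0x7a  N=0 Z=0
after  7: x0=0x56 x1=0x00 x2=0x00 x3=0x00 x4=0x7a  N=0 Z=0
after  8: x0=0x56 x1=0x00 x2=0x00 x3=0x00 x4=0x2c  N=0 Z=0
after  9: x0=0x56 x1=0x00 x2=0x00 x3=0x00 x4=0x00  N=0 Z=1
after 10: x0=0x56 x1=0x00 x2=0x00 x3=0x00 x4=0x56  N=0 Z=0
after 11: x0=0x56 x1=0x00 x2=0x00 x3=0x00 x4=0x56  N=0 Z=1
after 12: x0=0x56 x1=0x00 x2=0x00 x3=0x00 x4=0x00  N=0 Z=1
-- IRQ taken; context saved, return-PC = 13 --
mismatch: x0: reported 0xd6 vs actual 0x56

BAD = x0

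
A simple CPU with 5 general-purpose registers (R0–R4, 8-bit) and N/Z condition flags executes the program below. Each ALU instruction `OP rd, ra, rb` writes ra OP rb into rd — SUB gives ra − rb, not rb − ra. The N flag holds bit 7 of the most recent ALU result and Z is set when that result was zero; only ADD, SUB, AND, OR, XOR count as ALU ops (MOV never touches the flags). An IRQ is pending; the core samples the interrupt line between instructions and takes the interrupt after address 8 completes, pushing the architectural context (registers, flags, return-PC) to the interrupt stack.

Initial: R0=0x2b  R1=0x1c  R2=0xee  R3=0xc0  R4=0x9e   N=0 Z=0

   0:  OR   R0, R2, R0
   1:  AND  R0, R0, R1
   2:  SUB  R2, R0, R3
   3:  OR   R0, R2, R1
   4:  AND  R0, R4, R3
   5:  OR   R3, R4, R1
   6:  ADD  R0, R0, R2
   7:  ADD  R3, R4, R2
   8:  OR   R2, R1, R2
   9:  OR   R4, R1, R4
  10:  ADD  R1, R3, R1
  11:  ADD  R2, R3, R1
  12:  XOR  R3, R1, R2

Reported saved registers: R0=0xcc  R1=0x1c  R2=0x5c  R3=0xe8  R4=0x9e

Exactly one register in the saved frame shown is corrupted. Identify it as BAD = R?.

after  0: R0=0xef R1=0x1c R2=0xee R3=0xc0 R4=0x9e  N=1 Z=0
after  1: R0=0x0c R1=0x1c R2=0xee R3=0xc0 R4=0x9e  N=0 Z=0
after  2: R0=0x0c R1=0x1c R2=0x4c R3=0xc0 R4=0x9e  N=0 Z=0
after  3: R0=0x5c R1=0x1c R2=0x4c R3=0xc0 R4=0x9e  N=0 Z=0
after  4: R0=0x80 R1=0x1c R2=0x4c R3=0xc0 R4=0x9e  N=1 Z=0
after  5: R0=0x80 R1=0x1c R2=0x4c R3=0x9e R4=0x9e  N=1 Z=0
after  6: R0=0xcc R1=0x1c R2=0x4c R3=0x9e R4=0x9e  N=1 Z=0
after  7: R0=0xcc R1=0x1c R2=0x4c R3=0xea R4=0x9e  N=1 Z=0
after  8: R0=0xcc R1=0x1c R2=0x5c R3=0xea R4=0x9e  N=0 Z=0
-- IRQ taken; context saved, return-PC = 9 --
mismatch: R3: reported 0xe8 vs actual 0xea

BAD = R3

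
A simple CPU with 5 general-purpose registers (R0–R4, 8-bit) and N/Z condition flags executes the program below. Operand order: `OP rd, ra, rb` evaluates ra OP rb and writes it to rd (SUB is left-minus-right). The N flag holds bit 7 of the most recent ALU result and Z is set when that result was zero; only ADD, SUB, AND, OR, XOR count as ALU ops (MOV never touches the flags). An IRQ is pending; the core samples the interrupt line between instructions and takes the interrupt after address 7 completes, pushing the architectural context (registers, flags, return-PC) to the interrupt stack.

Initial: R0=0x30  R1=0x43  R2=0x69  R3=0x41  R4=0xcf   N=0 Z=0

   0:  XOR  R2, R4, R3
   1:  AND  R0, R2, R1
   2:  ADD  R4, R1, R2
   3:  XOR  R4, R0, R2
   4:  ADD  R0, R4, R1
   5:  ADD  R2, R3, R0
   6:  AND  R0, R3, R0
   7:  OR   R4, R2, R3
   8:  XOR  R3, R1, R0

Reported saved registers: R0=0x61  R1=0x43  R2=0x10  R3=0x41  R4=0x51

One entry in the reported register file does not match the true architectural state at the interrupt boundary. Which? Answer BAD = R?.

after  0: R0=0x30 R1=0x43 R2=0x8e R3=0x41 R4=0xcf  N=1 Z=0
after  1: R0=0x02 R1=0x43 R2=0x8e R3=0x41 R4=0xcf  N=0 Z=0
after  2: R0=0x02 R1=0x43 R2=0x8e R3=0x41 R4=0xd1  N=1 Z=0
after  3: R0=0x02 R1=0x43 R2=0x8e R3=0x41 R4=0x8c  N=1 Z=0
after  4: R0=0xcf R1=0x43 R2=0x8e R3=0x41 R4=0x8c  N=1 Z=0
after  5: R0=0xcf R1=0x43 R2=0x10 R3=0x41 R4=0x8c  N=0 Z=0
after  6: R0=0x41 R1=0x43 R2=0x10 R3=0x41 R4=0x8c  N=0 Z=0
after  7: R0=0x41 R1=0x43 R2=0x10 R3=0x41 R4=0x51  N=0 Z=0
-- IRQ taken; context saved, return-PC = 8 --
mismatch: R0: reported 0x61 vs actual 0x41

BAD = R0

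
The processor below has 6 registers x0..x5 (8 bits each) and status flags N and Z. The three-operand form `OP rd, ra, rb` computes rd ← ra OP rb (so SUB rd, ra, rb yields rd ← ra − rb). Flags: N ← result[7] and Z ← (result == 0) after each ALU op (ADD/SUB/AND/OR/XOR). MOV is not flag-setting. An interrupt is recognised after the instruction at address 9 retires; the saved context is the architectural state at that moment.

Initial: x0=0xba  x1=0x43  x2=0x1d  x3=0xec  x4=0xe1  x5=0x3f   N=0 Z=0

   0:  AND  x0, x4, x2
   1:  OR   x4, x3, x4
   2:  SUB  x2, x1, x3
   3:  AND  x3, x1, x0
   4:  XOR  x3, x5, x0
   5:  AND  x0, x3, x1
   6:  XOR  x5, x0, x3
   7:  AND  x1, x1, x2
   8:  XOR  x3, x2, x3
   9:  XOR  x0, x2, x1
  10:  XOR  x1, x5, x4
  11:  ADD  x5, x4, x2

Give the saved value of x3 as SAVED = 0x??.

SAVED = 0x69

after  0: x0=0x01 x1=0x43 x2=0x1d x3=0xec x4=0xe1 x5=0x3f  N=0 Z=0
after  1: x0=0x01 x1=0x43 x2=0x1d x3=0xec x4=0xed x5=0x3f  N=1 Z=0
after  2: x0=0x01 x1=0x43 x2=0x57 x3=0xec x4=0xed x5=0x3f  N=0 Z=0
after  3: x0=0x01 x1=0x43 x2=0x57 x3=0x01 x4=0xed x5=0x3f  N=0 Z=0
after  4: x0=0x01 x1=0x43 x2=0x57 x3=0x3e x4=0xed x5=0x3f  N=0 Z=0
after  5: x0=0x02 x1=0x43 x2=0x57 x3=0x3e x4=0xed x5=0x3f  N=0 Z=0
after  6: x0=0x02 x1=0x43 x2=0x57 x3=0x3e x4=0xed x5=0x3c  N=0 Z=0
after  7: x0=0x02 x1=0x43 x2=0x57 x3=0x3e x4=0xed x5=0x3c  N=0 Z=0
after  8: x0=0x02 x1=0x43 x2=0x57 x3=0x69 x4=0xed x5=0x3c  N=0 Z=0
after  9: x0=0x14 x1=0x43 x2=0x57 x3=0x69 x4=0xed x5=0x3c  N=0 Z=0
-- IRQ taken; context saved, return-PC = 10 --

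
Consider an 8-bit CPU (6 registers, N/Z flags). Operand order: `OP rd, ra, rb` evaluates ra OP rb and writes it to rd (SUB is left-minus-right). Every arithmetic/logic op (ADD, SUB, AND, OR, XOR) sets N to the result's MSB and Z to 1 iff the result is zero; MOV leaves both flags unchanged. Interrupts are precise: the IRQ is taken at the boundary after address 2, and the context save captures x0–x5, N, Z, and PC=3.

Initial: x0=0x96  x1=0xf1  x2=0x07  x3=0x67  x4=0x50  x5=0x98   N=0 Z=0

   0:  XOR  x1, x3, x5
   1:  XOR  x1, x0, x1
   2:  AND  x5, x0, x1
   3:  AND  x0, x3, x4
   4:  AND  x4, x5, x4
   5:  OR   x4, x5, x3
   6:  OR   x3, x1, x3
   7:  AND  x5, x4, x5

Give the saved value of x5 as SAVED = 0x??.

after  0: x0=0x96 x1=0xff x2=0x07 x3=0x67 x4=0x50 x5=0x98  N=1 Z=0
after  1: x0=0x96 x1=0x69 x2=0x07 x3=0x67 x4=0x50 x5=0x98  N=0 Z=0
after  2: x0=0x96 x1=0x69 x2=0x07 x3=0x67 x4=0x50 x5=0x00  N=0 Z=1
-- IRQ taken; context saved, return-PC = 3 --

SAVED = 0x00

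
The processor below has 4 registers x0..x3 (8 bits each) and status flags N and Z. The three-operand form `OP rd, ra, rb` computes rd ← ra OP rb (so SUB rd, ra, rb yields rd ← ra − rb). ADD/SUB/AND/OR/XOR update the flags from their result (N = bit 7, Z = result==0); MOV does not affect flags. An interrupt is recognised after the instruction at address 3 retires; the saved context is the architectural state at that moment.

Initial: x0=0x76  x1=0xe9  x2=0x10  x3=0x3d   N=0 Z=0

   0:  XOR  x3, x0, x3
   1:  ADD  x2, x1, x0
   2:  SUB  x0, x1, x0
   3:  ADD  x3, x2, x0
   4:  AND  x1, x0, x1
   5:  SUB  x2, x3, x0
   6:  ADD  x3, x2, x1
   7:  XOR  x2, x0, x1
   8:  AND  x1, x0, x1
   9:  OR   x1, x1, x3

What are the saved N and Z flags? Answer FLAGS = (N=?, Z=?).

after  0: x0=0x76 x1=0xe9 x2=0x10 x3=0x4b  N=0 Z=0
after  1: x0=0x76 x1=0xe9 x2=0x5f x3=0x4b  N=0 Z=0
after  2: x0=0x73 x1=0xe9 x2=0x5f x3=0x4b  N=0 Z=0
after  3: x0=0x73 x1=0xe9 x2=0x5f x3=0xd2  N=1 Z=0
-- IRQ taken; context saved, return-PC = 4 --

FLAGS = (N=1, Z=0)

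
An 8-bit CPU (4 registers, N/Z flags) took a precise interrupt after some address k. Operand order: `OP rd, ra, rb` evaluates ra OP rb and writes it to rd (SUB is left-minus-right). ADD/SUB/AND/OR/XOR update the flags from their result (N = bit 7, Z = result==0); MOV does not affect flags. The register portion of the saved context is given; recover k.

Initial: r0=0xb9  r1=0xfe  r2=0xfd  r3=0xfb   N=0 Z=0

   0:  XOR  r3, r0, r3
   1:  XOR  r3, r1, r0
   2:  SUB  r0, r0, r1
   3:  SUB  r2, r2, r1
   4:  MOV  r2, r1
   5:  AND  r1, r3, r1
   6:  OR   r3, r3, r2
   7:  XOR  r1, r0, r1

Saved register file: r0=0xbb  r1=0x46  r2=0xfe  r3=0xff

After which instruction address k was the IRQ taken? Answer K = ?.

K = 6

after  0: r0=0xb9 r1=0xfe r2=0xfd r3=0x42  N=0 Z=0
after  1: r0=0xb9 r1=0xfe r2=0xfd r3=0x47  N=0 Z=0
after  2: r0=0xbb r1=0xfe r2=0xfd r3=0x47  N=1 Z=0
after  3: r0=0xbb r1=0xfe r2=0xff r3=0x47  N=1 Z=0
after  4: r0=0xbb r1=0xfe r2=0xfe r3=0x47  N=1 Z=0
after  5: r0=0xbb r1=0x46 r2=0xfe r3=0x47  N=0 Z=0
after  6: r0=0xbb r1=0x46 r2=0xfe r3=0xff  N=1 Z=0
-- IRQ taken; context saved, return-PC = 7 --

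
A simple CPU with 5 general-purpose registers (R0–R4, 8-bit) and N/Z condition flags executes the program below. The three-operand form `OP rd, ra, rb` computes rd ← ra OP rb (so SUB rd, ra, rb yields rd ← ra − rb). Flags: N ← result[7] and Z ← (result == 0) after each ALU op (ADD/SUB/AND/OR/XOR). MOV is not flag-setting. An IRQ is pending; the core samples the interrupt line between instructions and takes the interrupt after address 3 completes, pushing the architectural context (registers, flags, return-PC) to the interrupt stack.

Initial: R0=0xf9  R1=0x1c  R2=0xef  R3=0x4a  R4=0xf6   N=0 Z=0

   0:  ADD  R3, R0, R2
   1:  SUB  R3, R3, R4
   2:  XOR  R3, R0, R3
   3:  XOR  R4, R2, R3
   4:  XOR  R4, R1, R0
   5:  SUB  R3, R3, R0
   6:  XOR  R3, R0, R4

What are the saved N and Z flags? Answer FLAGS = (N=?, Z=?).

FLAGS = (N=1, Z=0)

after  0: R0=0xf9 R1=0x1c R2=0xef R3=0xe8 R4=0xf6  N=1 Z=0
after  1: R0=0xf9 R1=0x1c R2=0xef R3=0xf2 R4=0xf6  N=1 Z=0
after  2: R0=0xf9 R1=0x1c R2=0xef R3=0x0b R4=0xf6  N=0 Z=0
after  3: R0=0xf9 R1=0x1c R2=0xef R3=0x0b R4=0xe4  N=1 Z=0
-- IRQ taken; context saved, return-PC = 4 --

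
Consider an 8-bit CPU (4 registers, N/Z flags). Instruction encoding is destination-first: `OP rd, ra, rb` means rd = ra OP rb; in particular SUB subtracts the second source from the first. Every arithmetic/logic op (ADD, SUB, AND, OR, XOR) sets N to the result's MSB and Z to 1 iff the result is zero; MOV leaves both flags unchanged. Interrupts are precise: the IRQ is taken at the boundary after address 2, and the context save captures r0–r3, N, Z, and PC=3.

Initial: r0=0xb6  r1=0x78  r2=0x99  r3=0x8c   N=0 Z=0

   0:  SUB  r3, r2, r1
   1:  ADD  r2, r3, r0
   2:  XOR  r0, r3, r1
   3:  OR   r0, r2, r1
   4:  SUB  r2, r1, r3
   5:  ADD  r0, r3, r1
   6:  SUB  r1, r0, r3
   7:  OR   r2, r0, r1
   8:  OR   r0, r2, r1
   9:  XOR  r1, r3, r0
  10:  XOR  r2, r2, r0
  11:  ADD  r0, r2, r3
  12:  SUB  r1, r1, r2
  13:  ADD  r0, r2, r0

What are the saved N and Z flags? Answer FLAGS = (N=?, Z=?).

FLAGS = (N=0, Z=0)

after  0: r0=0xb6 r1=0x78 r2=0x99 r3=0x21  N=0 Z=0
after  1: r0=0xb6 r1=0x78 r2=0xd7 r3=0x21  N=1 Z=0
after  2: r0=0x59 r1=0x78 r2=0xd7 r3=0x21  N=0 Z=0
-- IRQ taken; context saved, return-PC = 3 --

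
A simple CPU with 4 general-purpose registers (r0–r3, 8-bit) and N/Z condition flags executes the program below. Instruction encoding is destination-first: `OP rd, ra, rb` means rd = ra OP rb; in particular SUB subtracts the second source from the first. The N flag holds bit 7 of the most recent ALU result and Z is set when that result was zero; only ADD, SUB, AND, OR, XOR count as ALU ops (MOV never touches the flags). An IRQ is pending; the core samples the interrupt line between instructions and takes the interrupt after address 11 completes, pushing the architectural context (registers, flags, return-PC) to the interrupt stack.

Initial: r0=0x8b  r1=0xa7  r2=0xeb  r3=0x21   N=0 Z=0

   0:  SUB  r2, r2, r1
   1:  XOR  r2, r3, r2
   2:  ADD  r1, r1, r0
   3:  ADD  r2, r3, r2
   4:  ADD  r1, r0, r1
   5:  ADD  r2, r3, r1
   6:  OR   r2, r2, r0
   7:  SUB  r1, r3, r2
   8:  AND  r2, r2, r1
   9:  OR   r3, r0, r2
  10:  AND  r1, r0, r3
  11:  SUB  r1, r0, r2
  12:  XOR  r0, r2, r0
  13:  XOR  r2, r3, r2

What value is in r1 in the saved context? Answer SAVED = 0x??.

SAVED = 0x49

after  0: r0=0x8b r1=0xa7 r2=0x44 r3=0x21  N=0 Z=0
after  1: r0=0x8b r1=0xa7 r2=0x65 r3=0x21  N=0 Z=0
after  2: r0=0x8b r1=0x32 r2=0x65 r3=0x21  N=0 Z=0
after  3: r0=0x8b r1=0x32 r2=0x86 r3=0x21  N=1 Z=0
after  4: r0=0x8b r1=0xbd r2=0x86 r3=0x21  N=1 Z=0
after  5: r0=0x8b r1=0xbd r2=0xde r3=0x21  N=1 Z=0
after  6: r0=0x8b r1=0xbd r2=0xdf r3=0x21  N=1 Z=0
after  7: r0=0x8b r1=0x42 r2=0xdf r3=0x21  N=0 Z=0
after  8: r0=0x8b r1=0x42 r2=0x42 r3=0x21  N=0 Z=0
after  9: r0=0x8b r1=0x42 r2=0x42 r3=0xcb  N=1 Z=0
after 10: r0=0x8b r1=0x8b r2=0x42 r3=0xcb  N=1 Z=0
after 11: r0=0x8b r1=0x49 r2=0x42 r3=0xcb  N=0 Z=0
-- IRQ taken; context saved, return-PC = 12 --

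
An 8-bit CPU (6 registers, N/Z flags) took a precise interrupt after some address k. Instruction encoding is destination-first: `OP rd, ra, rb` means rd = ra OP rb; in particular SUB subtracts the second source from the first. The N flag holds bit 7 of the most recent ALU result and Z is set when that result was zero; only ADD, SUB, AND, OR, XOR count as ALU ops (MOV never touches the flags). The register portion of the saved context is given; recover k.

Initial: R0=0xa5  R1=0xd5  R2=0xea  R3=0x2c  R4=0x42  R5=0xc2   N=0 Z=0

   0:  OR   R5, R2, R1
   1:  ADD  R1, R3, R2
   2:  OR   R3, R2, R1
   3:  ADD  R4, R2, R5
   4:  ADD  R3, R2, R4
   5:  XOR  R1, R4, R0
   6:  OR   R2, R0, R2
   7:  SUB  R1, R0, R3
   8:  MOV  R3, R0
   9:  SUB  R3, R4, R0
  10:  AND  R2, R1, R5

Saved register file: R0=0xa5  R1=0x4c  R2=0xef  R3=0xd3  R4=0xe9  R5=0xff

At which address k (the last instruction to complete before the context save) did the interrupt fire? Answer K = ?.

K = 6

after  0: R0=0xa5 R1=0xd5 R2=0xea R3=0x2c R4=0x42 R5=0xff  N=1 Z=0
after  1: R0=0xa5 R1=0x16 R2=0xea R3=0x2c R4=0x42 R5=0xff  N=0 Z=0
after  2: R0=0xa5 R1=0x16 R2=0xea R3=0xfe R4=0x42 R5=0xff  N=1 Z=0
after  3: R0=0xa5 R1=0x16 R2=0xea R3=0xfe R4=0xe9 R5=0xff  N=1 Z=0
after  4: R0=0xa5 R1=0x16 R2=0xea R3=0xd3 R4=0xe9 R5=0xff  N=1 Z=0
after  5: R0=0xa5 R1=0x4c R2=0xea R3=0xd3 R4=0xe9 R5=0xff  N=0 Z=0
after  6: R0=0xa5 R1=0x4c R2=0xef R3=0xd3 R4=0xe9 R5=0xff  N=1 Z=0
-- IRQ taken; context saved, return-PC = 7 --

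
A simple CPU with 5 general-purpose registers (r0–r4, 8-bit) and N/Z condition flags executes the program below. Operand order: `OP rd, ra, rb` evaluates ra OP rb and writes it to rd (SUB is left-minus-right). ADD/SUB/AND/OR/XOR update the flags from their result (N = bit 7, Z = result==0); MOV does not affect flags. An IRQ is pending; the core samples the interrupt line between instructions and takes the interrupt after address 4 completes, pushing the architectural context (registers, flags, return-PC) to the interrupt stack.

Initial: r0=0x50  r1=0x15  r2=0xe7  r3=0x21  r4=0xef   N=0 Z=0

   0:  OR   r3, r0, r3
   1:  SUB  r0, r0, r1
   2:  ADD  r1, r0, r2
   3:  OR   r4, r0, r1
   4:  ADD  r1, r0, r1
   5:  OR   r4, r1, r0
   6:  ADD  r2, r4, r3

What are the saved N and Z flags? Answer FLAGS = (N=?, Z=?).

after  0: r0=0x50 r1=0x15 r2=0xe7 r3=0x71 r4=0xef  N=0 Z=0
after  1: r0=0x3b r1=0x15 r2=0xe7 r3=0x71 r4=0xef  N=0 Z=0
after  2: r0=0x3b r1=0x22 r2=0xe7 r3=0x71 r4=0xef  N=0 Z=0
after  3: r0=0x3b r1=0x22 r2=0xe7 r3=0x71 r4=0x3b  N=0 Z=0
after  4: r0=0x3b r1=0x5d r2=0xe7 r3=0x71 r4=0x3b  N=0 Z=0
-- IRQ taken; context saved, return-PC = 5 --

FLAGS = (N=0, Z=0)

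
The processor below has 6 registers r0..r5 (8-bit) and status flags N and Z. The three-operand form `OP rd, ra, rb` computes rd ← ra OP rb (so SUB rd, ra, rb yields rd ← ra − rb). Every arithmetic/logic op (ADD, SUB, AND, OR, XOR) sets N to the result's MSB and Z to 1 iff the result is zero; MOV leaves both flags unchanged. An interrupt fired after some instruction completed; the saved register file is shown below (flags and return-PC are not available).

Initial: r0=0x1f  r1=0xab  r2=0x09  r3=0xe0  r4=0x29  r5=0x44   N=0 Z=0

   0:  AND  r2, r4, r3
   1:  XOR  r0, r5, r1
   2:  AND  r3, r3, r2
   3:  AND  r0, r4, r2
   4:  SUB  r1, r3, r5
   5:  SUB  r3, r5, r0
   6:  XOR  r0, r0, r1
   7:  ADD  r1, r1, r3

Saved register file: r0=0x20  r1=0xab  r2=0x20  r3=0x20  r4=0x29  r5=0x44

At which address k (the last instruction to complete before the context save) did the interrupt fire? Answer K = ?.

after  0: r0=0x1f r1=0xab r2=0x20 r3=0xe0 r4=0x29 r5=0x44  N=0 Z=0
after  1: r0=0xef r1=0xab r2=0x20 r3=0xe0 r4=0x29 r5=0x44  N=1 Z=0
after  2: r0=0xef r1=0xab r2=0x20 r3=0x20 r4=0x29 r5=0x44  N=0 Z=0
after  3: r0=0x20 r1=0xab r2=0x20 r3=0x20 r4=0x29 r5=0x44  N=0 Z=0
-- IRQ taken; context saved, return-PC = 4 --

K = 3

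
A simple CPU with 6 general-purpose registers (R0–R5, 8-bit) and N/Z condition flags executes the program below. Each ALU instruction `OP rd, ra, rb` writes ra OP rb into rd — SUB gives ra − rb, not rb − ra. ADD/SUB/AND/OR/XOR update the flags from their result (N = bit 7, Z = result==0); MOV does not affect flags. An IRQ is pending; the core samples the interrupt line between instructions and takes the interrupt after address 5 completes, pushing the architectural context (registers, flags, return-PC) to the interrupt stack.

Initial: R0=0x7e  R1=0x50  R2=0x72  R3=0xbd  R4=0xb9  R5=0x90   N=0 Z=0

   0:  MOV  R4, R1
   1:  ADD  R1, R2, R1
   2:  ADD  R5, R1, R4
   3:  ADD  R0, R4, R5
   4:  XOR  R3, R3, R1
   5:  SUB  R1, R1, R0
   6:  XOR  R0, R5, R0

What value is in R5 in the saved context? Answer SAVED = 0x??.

after  0: R0=0x7e R1=0x50 R2=0x72 R3=0xbd R4=0x50 R5=0x90  N=0 Z=0
after  1: R0=0x7e R1=0xc2 R2=0x72 R3=0xbd R4=0x50 R5=0x90  N=1 Z=0
after  2: R0=0x7e R1=0xc2 R2=0x72 R3=0xbd R4=0x50 R5=0x12  N=0 Z=0
after  3: R0=0x62 R1=0xc2 R2=0x72 R3=0xbd R4=0x50 R5=0x12  N=0 Z=0
after  4: R0=0x62 R1=0xc2 R2=0x72 R3=0x7f R4=0x50 R5=0x12  N=0 Z=0
after  5: R0=0x62 R1=0x60 R2=0x72 R3=0x7f R4=0x50 R5=0x12  N=0 Z=0
-- IRQ taken; context saved, return-PC = 6 --

SAVED = 0x12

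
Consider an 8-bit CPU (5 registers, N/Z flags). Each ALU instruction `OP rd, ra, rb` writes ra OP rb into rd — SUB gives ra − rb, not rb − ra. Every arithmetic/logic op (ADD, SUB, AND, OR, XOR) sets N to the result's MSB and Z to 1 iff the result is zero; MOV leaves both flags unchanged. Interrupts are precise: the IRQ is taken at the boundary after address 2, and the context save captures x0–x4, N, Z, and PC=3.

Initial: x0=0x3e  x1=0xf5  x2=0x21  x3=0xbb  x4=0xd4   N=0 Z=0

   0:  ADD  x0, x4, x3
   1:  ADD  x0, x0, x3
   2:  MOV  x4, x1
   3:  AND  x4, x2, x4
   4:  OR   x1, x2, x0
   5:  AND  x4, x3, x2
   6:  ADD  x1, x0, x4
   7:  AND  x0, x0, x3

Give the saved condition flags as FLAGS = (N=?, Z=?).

FLAGS = (N=0, Z=0)

after  0: x0=0x8f x1=0xf5 x2=0x21 x3=0xbb x4=0xd4  N=1 Z=0
after  1: x0=0x4a x1=0xf5 x2=0x21 x3=0xbb x4=0xd4  N=0 Z=0
after  2: x0=0x4a x1=0xf5 x2=0x21 x3=0xbb x4=0xf5  N=0 Z=0
-- IRQ taken; context saved, return-PC = 3 --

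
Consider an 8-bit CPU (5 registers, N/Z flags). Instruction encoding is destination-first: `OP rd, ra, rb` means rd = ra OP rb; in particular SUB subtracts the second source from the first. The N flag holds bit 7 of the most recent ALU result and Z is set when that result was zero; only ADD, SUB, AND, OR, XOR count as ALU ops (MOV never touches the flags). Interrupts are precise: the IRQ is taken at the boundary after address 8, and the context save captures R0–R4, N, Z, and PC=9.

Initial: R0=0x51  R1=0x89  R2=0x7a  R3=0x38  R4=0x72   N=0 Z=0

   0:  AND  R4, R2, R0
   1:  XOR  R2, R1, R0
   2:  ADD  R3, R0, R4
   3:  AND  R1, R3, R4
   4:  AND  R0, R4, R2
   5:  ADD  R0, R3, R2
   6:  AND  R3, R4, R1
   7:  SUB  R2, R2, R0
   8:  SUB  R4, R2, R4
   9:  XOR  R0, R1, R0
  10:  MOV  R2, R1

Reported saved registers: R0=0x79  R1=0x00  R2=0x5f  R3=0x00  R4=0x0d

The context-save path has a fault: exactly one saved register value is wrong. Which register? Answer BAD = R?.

after  0: R0=0x51 R1=0x89 R2=0x7a R3=0x38 R4=0x50  N=0 Z=0
after  1: R0=0x51 R1=0x89 R2=0xd8 R3=0x38 R4=0x50  N=1 Z=0
after  2: R0=0x51 R1=0x89 R2=0xd8 R3=0xa1 R4=0x50  N=1 Z=0
after  3: R0=0x51 R1=0x00 R2=0xd8 R3=0xa1 R4=0x50  N=0 Z=1
after  4: R0=0x50 R1=0x00 R2=0xd8 R3=0xa1 R4=0x50  N=0 Z=0
after  5: R0=0x79 R1=0x00 R2=0xd8 R3=0xa1 R4=0x50  N=0 Z=0
after  6: R0=0x79 R1=0x00 R2=0xd8 R3=0x00 R4=0x50  N=0 Z=1
after  7: R0=0x79 R1=0x00 R2=0x5f R3=0x00 R4=0x50  N=0 Z=0
after  8: R0=0x79 R1=0x00 R2=0x5f R3=0x00 R4=0x0f  N=0 Z=0
-- IRQ taken; context saved, return-PC = 9 --
mismatch: R4: reported 0x0d vs actual 0x0f

BAD = R4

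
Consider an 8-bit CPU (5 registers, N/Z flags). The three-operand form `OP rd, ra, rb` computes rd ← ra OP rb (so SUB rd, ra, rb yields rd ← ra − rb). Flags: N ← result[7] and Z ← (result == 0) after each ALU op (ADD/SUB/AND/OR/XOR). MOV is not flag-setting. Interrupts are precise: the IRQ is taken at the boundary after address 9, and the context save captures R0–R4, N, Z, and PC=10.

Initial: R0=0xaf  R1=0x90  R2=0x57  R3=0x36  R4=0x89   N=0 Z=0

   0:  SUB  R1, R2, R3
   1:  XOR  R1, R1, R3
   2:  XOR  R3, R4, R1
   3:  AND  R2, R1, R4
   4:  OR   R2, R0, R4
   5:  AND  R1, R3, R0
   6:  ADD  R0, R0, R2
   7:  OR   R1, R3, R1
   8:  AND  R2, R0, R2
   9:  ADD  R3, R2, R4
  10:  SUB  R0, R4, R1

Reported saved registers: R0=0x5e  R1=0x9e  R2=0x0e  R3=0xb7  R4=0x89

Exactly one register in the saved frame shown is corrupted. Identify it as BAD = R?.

BAD = R3

after  0: R0=0xaf R1=0x21 R2=0x57 R3=0x36 R4=0x89  N=0 Z=0
after  1: R0=0xaf R1=0x17 R2=0x57 R3=0x36 R4=0x89  N=0 Z=0
after  2: R0=0xaf R1=0x17 R2=0x57 R3=0x9e R4=0x89  N=1 Z=0
after  3: R0=0xaf R1=0x17 R2=0x01 R3=0x9e R4=0x89  N=0 Z=0
after  4: R0=0xaf R1=0x17 R2=0xaf R3=0x9e R4=0x89  N=1 Z=0
after  5: R0=0xaf R1=0x8e R2=0xaf R3=0x9e R4=0x89  N=1 Z=0
after  6: R0=0x5e R1=0x8e R2=0xaf R3=0x9e R4=0x89  N=0 Z=0
after  7: R0=0x5e R1=0x9e R2=0xaf R3=0x9e R4=0x89  N=1 Z=0
after  8: R0=0x5e R1=0x9e R2=0x0e R3=0x9e R4=0x89  N=0 Z=0
after  9: R0=0x5e R1=0x9e R2=0x0e R3=0x97 R4=0x89  N=1 Z=0
-- IRQ taken; context saved, return-PC = 10 --
mismatch: R3: reported 0xb7 vs actual 0x97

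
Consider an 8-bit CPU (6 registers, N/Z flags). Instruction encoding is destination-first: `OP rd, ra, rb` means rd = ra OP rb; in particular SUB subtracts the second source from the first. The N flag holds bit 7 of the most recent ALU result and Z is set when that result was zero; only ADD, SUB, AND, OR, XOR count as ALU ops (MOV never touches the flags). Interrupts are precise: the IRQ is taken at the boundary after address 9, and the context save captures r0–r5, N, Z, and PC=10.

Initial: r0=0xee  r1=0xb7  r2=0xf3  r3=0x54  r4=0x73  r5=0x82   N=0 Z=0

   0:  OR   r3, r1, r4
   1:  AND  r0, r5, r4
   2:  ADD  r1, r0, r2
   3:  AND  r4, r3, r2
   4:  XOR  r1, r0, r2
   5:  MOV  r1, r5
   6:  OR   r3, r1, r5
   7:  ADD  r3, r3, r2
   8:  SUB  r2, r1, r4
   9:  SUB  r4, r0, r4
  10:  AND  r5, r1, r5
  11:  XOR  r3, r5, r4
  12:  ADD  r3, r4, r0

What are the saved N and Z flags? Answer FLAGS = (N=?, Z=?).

after  0: r0=0xee r1=0xb7 r2=0xf3 r3=0xf7 r4=0x73 r5=0x82  N=1 Z=0
after  1: r0=0x02 r1=0xb7 r2=0xf3 r3=0xf7 r4=0x73 r5=0x82  N=0 Z=0
after  2: r0=0x02 r1=0xf5 r2=0xf3 r3=0xf7 r4=0x73 r5=0x82  N=1 Z=0
after  3: r0=0x02 r1=0xf5 r2=0xf3 r3=0xf7 r4=0xf3 r5=0x82  N=1 Z=0
after  4: r0=0x02 r1=0xf1 r2=0xf3 r3=0xf7 r4=0xf3 r5=0x82  N=1 Z=0
after  5: r0=0x02 r1=0x82 r2=0xf3 r3=0xf7 r4=0xf3 r5=0x82  N=1 Z=0
after  6: r0=0x02 r1=0x82 r2=0xf3 r3=0x82 r4=0xf3 r5=0x82  N=1 Z=0
after  7: r0=0x02 r1=0x82 r2=0xf3 r3=0x75 r4=0xf3 r5=0x82  N=0 Z=0
after  8: r0=0x02 r1=0x82 r2=0x8f r3=0x75 r4=0xf3 r5=0x82  N=1 Z=0
after  9: r0=0x02 r1=0x82 r2=0x8f r3=0x75 r4=0x0f r5=0x82  N=0 Z=0
-- IRQ taken; context saved, return-PC = 10 --

FLAGS = (N=0, Z=0)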